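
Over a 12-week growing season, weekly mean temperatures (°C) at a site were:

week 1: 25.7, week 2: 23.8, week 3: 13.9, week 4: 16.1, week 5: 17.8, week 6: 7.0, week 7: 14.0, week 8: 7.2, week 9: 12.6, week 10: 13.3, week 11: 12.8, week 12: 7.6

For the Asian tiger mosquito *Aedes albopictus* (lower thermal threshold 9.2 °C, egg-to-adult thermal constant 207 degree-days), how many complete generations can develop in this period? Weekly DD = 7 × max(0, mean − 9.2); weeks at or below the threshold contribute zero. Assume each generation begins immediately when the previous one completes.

2 generations

Weekly DD (7 × max(0, T̄ − 9.2)): 115.5, 102.2, 32.9, 48.3, 60.2, 0.0, 33.6, 0.0, 23.8, 28.7, 25.2, 0.0.
Season total = 470.4 DD.
Complete generations = ⌊470.4 / 207⌋ = 2.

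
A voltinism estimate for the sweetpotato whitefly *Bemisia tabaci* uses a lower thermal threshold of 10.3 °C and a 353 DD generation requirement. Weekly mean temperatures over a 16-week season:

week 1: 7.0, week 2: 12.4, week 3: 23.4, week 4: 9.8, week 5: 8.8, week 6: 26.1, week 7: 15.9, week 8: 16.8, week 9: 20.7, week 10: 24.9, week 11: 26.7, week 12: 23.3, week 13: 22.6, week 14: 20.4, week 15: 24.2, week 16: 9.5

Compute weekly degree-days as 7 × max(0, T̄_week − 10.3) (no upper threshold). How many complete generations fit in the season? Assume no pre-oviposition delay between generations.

2 generations

Weekly DD (7 × max(0, T̄ − 10.3)): 0.0, 14.7, 91.7, 0.0, 0.0, 110.6, 39.2, 45.5, 72.8, 102.2, 114.8, 91.0, 86.1, 70.7, 97.3, 0.0.
Season total = 936.6 DD.
Complete generations = ⌊936.6 / 353⌋ = 2.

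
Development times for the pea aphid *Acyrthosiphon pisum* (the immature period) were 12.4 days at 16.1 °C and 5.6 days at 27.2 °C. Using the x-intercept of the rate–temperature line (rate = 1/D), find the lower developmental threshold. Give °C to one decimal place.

Under the model K = D·(T − T_b), so D₁·(T₁ − T_b) = D₂·(T₂ − T_b).
12.4·(16.1 − T_b) = 5.6·(27.2 − T_b)
T_b = (12.4·16.1 − 5.6·27.2) / (12.4 − 5.6) = 47.32 / 6.8 = 6.959 °C ≈ 7.0 °C.

7.0 °C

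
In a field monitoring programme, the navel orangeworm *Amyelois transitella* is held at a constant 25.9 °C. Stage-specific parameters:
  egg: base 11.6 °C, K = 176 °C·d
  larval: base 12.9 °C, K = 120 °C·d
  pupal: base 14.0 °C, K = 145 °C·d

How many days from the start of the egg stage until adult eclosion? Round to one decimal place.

33.7 days

egg: 176 / (25.9 − 11.6) = 176 / 14.3 = 12.308 d.
larval: 120 / (25.9 − 12.9) = 120 / 13.0 = 9.231 d.
pupal: 145 / (25.9 − 14.0) = 145 / 11.9 = 12.185 d.
Sum = 33.723 ≈ 33.7 days.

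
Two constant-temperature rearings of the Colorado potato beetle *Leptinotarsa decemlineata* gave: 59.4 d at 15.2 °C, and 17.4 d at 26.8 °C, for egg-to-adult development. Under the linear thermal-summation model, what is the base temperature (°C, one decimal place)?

Equal thermal constants: D₁(T₁ − T_b) = D₂(T₂ − T_b).
59.4·(15.2 − T_b) = 17.4·(26.8 − T_b)
T_b = (59.4·15.2 − 17.4·26.8) / (59.4 − 17.4) = 436.56 / 42.0 = 10.394 °C ≈ 10.4 °C.

10.4 °C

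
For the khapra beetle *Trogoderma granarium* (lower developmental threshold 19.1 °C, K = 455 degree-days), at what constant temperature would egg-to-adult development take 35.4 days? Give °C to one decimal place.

32.0 °C

Required daily accumulation = 455 / 35.4 = 12.853 DD/day.
T = T_base + 12.853 = 19.1 + 12.853 = 31.953 ≈ 32.0 °C.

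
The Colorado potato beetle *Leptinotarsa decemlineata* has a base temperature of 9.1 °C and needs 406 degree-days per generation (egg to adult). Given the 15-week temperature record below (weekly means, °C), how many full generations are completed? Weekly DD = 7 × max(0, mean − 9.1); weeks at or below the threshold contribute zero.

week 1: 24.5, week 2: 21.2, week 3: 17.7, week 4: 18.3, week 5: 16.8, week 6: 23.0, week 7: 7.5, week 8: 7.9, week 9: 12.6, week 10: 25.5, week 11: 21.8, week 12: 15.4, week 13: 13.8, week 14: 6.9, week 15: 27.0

Weekly DD (7 × max(0, T̄ − 9.1)): 107.8, 84.7, 60.2, 64.4, 53.9, 97.3, 0.0, 0.0, 24.5, 114.8, 88.9, 44.1, 32.9, 0.0, 125.3.
Season total = 898.8 DD.
Complete generations = ⌊898.8 / 406⌋ = 2.

2 generations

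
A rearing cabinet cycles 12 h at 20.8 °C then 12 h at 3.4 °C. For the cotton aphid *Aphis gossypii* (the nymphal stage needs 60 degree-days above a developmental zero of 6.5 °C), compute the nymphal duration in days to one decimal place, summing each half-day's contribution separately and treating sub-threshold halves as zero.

8.4 days

Day half: max(0, 20.8 − 6.5) × 0.5 = 14.3 × 0.5 = 7.15 DD.
Night half: max(0, 3.4 − 6.5) × 0.5 = 0.0 × 0.5 = 0.00 DD.
Per 24 h: 7.15 DD/day.
Duration = 60 / 7.15 = 8.392 ≈ 8.4 days.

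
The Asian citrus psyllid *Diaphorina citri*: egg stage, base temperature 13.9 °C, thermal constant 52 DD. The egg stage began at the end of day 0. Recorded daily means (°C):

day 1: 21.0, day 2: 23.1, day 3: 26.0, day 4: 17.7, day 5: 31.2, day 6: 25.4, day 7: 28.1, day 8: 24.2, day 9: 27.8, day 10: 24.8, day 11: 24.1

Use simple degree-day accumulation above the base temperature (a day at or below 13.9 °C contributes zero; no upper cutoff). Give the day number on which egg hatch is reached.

Daily DD above 13.9 °C: 7.1, 9.2, 12.1, 3.8, 17.3, 11.5, 14.2, 10.3, 13.9, 10.9, 10.2.
Cumulative: 7.1, 16.3, 28.4, 32.2, 49.5, 61.0, 75.2, 85.5, 99.4, 110.3, 120.5.
The total first reaches 52 DD on day 6.

day 6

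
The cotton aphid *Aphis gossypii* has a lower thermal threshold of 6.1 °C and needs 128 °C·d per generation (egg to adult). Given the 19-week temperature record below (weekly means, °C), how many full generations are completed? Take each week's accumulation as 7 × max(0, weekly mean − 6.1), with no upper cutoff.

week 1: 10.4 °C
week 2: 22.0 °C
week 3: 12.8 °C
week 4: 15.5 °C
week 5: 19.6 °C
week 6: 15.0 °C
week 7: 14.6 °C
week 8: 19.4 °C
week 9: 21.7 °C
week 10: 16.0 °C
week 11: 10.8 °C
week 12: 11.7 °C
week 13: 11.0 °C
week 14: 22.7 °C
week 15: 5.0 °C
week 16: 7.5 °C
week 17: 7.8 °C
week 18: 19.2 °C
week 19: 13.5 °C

8 generations

Weekly DD (7 × max(0, T̄ − 6.1)): 30.1, 111.3, 46.9, 65.8, 94.5, 62.3, 59.5, 93.1, 109.2, 69.3, 32.9, 39.2, 34.3, 116.2, 0.0, 9.8, 11.9, 91.7, 51.8.
Season total = 1129.8 DD.
Complete generations = ⌊1129.8 / 128⌋ = 8.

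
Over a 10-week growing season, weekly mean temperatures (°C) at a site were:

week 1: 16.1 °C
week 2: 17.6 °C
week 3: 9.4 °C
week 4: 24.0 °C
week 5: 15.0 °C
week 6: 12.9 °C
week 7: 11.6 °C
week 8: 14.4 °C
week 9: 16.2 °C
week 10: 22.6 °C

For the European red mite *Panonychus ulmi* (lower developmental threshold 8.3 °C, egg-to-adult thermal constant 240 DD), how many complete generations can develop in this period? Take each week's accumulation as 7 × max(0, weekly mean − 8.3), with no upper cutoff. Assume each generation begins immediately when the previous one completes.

Weekly DD (7 × max(0, T̄ − 8.3)): 54.6, 65.1, 7.7, 109.9, 46.9, 32.2, 23.1, 42.7, 55.3, 100.1.
Season total = 537.6 DD.
Complete generations = ⌊537.6 / 240⌋ = 2.

2 generations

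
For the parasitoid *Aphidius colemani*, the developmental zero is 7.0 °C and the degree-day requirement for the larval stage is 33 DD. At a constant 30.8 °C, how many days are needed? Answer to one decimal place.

Daily accumulation = 30.8 − 7.0 = 23.8 DD/day.
Duration = 33 / 23.8 = 1.387 ≈ 1.4 days.

1.4 days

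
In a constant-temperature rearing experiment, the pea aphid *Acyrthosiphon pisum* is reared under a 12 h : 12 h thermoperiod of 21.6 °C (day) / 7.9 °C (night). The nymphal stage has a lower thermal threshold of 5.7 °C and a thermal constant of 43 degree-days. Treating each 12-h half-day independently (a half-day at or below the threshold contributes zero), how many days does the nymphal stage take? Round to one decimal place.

4.8 days

Day half: max(0, 21.6 − 5.7) × 0.5 = 15.9 × 0.5 = 7.95 DD.
Night half: max(0, 7.9 − 5.7) × 0.5 = 2.2 × 0.5 = 1.10 DD.
Per 24 h: 9.05 DD/day.
Duration = 43 / 9.05 = 4.751 ≈ 4.8 days.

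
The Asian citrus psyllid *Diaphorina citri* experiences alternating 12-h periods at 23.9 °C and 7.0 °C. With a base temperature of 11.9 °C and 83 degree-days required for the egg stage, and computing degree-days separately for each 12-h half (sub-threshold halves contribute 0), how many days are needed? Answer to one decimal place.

Day half: max(0, 23.9 − 11.9) × 0.5 = 12.0 × 0.5 = 6.00 DD.
Night half: max(0, 7.0 − 11.9) × 0.5 = 0.0 × 0.5 = 0.00 DD.
Per 24 h: 6.00 DD/day.
Duration = 83 / 6.00 = 13.833 ≈ 13.8 days.

13.8 days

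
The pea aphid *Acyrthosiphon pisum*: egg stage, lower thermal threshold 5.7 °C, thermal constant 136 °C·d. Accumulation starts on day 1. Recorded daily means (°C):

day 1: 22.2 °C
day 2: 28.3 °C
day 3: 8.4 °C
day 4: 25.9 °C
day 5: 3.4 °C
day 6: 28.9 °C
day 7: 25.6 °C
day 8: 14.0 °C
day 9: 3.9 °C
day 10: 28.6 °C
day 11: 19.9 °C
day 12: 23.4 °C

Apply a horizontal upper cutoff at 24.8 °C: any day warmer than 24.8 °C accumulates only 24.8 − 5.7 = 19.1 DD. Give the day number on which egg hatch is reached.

day 11

Daily DD above 5.7 °C (capped at 19.1): 16.5, 19.1, 2.7, 19.1, 0.0, 19.1, 19.1, 8.3, 0.0, 19.1, 14.2, 17.7.
Cumulative: 16.5, 35.6, 38.3, 57.4, 57.4, 76.5, 95.6, 103.9, 103.9, 123.0, 137.2, 154.9.
The total first reaches 136 DD on day 11.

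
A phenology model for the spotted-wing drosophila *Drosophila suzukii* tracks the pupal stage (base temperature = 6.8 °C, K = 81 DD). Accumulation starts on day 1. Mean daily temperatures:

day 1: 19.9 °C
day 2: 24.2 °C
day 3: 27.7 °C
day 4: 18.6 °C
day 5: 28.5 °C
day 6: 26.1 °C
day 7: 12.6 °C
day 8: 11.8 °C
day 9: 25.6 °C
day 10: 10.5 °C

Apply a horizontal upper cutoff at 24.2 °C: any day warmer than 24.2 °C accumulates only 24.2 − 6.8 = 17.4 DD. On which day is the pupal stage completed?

day 6

Daily DD above 6.8 °C (capped at 17.4): 13.1, 17.4, 17.4, 11.8, 17.4, 17.4, 5.8, 5.0, 17.4, 3.7.
Cumulative: 13.1, 30.5, 47.9, 59.7, 77.1, 94.5, 100.3, 105.3, 122.7, 126.4.
The total first reaches 81 DD on day 6.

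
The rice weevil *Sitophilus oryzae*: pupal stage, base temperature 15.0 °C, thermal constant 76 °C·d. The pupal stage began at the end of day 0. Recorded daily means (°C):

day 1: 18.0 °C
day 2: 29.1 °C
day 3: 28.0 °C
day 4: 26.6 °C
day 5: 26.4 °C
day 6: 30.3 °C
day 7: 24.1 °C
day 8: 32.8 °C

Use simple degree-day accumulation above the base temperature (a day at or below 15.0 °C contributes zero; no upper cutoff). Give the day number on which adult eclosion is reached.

day 7

Daily DD above 15.0 °C: 3.0, 14.1, 13.0, 11.6, 11.4, 15.3, 9.1, 17.8.
Cumulative: 3.0, 17.1, 30.1, 41.7, 53.1, 68.4, 77.5, 95.3.
The total first reaches 76 DD on day 7.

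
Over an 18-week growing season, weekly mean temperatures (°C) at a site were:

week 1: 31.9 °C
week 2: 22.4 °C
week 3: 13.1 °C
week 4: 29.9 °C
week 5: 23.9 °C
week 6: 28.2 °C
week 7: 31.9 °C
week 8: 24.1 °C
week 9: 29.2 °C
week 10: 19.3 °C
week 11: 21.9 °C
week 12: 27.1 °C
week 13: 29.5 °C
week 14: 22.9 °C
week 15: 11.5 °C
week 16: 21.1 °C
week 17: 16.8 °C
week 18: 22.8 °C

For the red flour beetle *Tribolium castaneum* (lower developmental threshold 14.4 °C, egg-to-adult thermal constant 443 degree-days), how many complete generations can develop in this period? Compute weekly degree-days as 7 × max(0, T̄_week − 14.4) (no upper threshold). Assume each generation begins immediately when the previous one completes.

2 generations

Weekly DD (7 × max(0, T̄ − 14.4)): 122.5, 56.0, 0.0, 108.5, 66.5, 96.6, 122.5, 67.9, 103.6, 34.3, 52.5, 88.9, 105.7, 59.5, 0.0, 46.9, 16.8, 58.8.
Season total = 1207.5 DD.
Complete generations = ⌊1207.5 / 443⌋ = 2.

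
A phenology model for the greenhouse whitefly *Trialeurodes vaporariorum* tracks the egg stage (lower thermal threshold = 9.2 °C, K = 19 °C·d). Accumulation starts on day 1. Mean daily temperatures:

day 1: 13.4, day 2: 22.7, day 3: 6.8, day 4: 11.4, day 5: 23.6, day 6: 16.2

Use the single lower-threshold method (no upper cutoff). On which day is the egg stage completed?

day 4

Daily DD above 9.2 °C: 4.2, 13.5, 0.0, 2.2, 14.4, 7.0.
Cumulative: 4.2, 17.7, 17.7, 19.9, 34.3, 41.3.
The total first reaches 19 DD on day 4.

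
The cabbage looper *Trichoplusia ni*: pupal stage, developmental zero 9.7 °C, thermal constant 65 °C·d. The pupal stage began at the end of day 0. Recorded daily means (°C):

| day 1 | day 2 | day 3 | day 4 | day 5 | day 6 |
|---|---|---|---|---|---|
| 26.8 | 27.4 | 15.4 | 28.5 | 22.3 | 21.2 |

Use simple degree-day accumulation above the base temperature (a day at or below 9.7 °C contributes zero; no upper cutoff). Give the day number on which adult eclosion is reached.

Daily DD above 9.7 °C: 17.1, 17.7, 5.7, 18.8, 12.6, 11.5.
Cumulative: 17.1, 34.8, 40.5, 59.3, 71.9, 83.4.
The total first reaches 65 DD on day 5.

day 5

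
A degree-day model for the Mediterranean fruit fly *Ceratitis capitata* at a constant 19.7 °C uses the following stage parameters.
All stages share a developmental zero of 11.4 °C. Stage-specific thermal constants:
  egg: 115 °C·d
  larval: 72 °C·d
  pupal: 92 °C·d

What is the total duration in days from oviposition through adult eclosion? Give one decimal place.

Daily accumulation at 19.7 °C = 19.7 − 11.4 = 8.3 DD/day.
Total K = 115 + 72 + 92 = 279 DD.
Total duration = 279 / 8.3 = 33.614 ≈ 33.6 days.

33.6 days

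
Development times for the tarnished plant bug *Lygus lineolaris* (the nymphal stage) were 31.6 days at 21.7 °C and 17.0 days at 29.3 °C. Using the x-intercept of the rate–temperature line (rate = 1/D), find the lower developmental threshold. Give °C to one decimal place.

12.9 °C

Linear rate model ⇒ the product D·(T − T_b) is constant across temperatures.
31.6·(21.7 − T_b) = 17.0·(29.3 − T_b)
T_b = (31.6·21.7 − 17.0·29.3) / (31.6 − 17.0) = 187.62 / 14.6 = 12.851 °C ≈ 12.9 °C.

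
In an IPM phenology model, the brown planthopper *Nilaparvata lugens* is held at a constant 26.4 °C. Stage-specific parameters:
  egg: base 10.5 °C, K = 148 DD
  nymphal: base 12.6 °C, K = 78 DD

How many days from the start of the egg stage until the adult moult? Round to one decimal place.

15.0 days

egg: 148 / (26.4 − 10.5) = 148 / 15.9 = 9.308 d.
nymphal: 78 / (26.4 − 12.6) = 78 / 13.8 = 5.652 d.
Sum = 14.960 ≈ 15.0 days.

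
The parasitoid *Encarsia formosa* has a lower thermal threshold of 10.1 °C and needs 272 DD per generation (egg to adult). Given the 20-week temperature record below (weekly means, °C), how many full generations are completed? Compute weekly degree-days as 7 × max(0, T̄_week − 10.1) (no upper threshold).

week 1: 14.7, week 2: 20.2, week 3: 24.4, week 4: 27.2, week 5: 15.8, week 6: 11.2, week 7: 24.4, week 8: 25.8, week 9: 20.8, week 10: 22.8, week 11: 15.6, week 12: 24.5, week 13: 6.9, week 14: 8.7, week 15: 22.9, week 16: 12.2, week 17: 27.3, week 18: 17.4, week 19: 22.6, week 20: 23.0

Weekly DD (7 × max(0, T̄ − 10.1)): 32.2, 70.7, 100.1, 119.7, 39.9, 7.7, 100.1, 109.9, 74.9, 88.9, 38.5, 100.8, 0.0, 0.0, 89.6, 14.7, 120.4, 51.1, 87.5, 90.3.
Season total = 1337.0 DD.
Complete generations = ⌊1337.0 / 272⌋ = 4.

4 generations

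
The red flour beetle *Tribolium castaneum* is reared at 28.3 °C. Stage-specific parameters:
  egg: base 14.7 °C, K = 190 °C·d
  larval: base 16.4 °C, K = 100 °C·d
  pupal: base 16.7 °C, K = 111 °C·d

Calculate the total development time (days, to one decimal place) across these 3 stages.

31.9 days

egg: 190 / (28.3 − 14.7) = 190 / 13.6 = 13.971 d.
larval: 100 / (28.3 − 16.4) = 100 / 11.9 = 8.403 d.
pupal: 111 / (28.3 − 16.7) = 111 / 11.6 = 9.569 d.
Sum = 31.943 ≈ 31.9 days.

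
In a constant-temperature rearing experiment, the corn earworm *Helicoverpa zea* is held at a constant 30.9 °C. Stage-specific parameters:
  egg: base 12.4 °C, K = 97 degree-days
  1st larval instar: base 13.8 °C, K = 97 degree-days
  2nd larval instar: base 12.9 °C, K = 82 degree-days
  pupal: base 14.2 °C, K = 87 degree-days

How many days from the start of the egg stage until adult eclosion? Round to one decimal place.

egg: 97 / (30.9 − 12.4) = 97 / 18.5 = 5.243 d.
1st larval instar: 97 / (30.9 − 13.8) = 97 / 17.1 = 5.673 d.
2nd larval instar: 82 / (30.9 − 12.9) = 82 / 18.0 = 4.556 d.
pupal: 87 / (30.9 − 14.2) = 87 / 16.7 = 5.210 d.
Sum = 20.681 ≈ 20.7 days.

20.7 days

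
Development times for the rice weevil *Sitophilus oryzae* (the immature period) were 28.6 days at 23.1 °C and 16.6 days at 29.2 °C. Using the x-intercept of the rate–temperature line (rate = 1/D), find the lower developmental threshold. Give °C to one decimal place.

14.7 °C

Linear rate model ⇒ the product D·(T − T_b) is constant across temperatures.
28.6·(23.1 − T_b) = 16.6·(29.2 − T_b)
T_b = (28.6·23.1 − 16.6·29.2) / (28.6 − 16.6) = 175.94 / 12.0 = 14.662 °C ≈ 14.7 °C.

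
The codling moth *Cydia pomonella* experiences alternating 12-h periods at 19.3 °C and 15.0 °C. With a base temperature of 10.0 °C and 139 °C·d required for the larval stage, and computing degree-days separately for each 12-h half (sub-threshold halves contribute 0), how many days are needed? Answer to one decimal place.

19.4 days

Day half: max(0, 19.3 − 10.0) × 0.5 = 9.3 × 0.5 = 4.65 DD.
Night half: max(0, 15.0 − 10.0) × 0.5 = 5.0 × 0.5 = 2.50 DD.
Per 24 h: 7.15 DD/day.
Duration = 139 / 7.15 = 19.441 ≈ 19.4 days.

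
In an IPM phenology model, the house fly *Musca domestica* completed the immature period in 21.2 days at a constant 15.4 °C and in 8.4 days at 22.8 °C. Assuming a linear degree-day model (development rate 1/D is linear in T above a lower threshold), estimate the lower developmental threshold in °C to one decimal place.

10.5 °C

Equal thermal constants: D₁(T₁ − T_b) = D₂(T₂ − T_b).
21.2·(15.4 − T_b) = 8.4·(22.8 − T_b)
T_b = (21.2·15.4 − 8.4·22.8) / (21.2 − 8.4) = 134.96 / 12.8 = 10.544 °C ≈ 10.5 °C.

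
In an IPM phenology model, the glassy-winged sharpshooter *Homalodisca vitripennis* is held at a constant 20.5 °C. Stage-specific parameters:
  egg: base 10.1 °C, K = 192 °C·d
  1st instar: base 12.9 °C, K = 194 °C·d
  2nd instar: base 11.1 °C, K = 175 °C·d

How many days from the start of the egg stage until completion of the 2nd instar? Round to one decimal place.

62.6 days

egg: 192 / (20.5 − 10.1) = 192 / 10.4 = 18.462 d.
1st instar: 194 / (20.5 − 12.9) = 194 / 7.6 = 25.526 d.
2nd instar: 175 / (20.5 − 11.1) = 175 / 9.4 = 18.617 d.
Sum = 62.605 ≈ 62.6 days.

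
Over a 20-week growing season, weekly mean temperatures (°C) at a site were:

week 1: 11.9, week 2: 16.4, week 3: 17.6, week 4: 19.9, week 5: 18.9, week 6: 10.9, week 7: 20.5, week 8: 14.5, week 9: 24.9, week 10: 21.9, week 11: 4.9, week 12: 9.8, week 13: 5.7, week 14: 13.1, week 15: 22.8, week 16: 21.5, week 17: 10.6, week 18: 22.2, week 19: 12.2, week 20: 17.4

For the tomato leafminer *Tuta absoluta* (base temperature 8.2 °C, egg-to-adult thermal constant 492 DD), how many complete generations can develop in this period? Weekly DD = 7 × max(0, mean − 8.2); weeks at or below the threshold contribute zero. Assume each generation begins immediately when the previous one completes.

2 generations

Weekly DD (7 × max(0, T̄ − 8.2)): 25.9, 57.4, 65.8, 81.9, 74.9, 18.9, 86.1, 44.1, 116.9, 95.9, 0.0, 11.2, 0.0, 34.3, 102.2, 93.1, 16.8, 98.0, 28.0, 64.4.
Season total = 1115.8 DD.
Complete generations = ⌊1115.8 / 492⌋ = 2.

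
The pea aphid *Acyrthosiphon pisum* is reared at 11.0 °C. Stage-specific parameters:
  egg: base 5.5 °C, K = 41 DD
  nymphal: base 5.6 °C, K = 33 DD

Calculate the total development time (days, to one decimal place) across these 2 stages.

egg: 41 / (11.0 − 5.5) = 41 / 5.5 = 7.455 d.
nymphal: 33 / (11.0 − 5.6) = 33 / 5.4 = 6.111 d.
Sum = 13.566 ≈ 13.6 days.

13.6 days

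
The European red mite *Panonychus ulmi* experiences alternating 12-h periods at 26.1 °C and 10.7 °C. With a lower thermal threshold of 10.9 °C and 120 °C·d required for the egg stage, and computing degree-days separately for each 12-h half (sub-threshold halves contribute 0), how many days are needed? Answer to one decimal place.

15.8 days

Day half: max(0, 26.1 − 10.9) × 0.5 = 15.2 × 0.5 = 7.60 DD.
Night half: max(0, 10.7 − 10.9) × 0.5 = 0.0 × 0.5 = 0.00 DD.
Per 24 h: 7.60 DD/day.
Duration = 120 / 7.60 = 15.789 ≈ 15.8 days.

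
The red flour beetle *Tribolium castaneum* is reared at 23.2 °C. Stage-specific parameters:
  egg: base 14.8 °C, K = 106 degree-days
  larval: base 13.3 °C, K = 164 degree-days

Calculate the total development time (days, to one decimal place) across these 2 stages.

egg: 106 / (23.2 − 14.8) = 106 / 8.4 = 12.619 d.
larval: 164 / (23.2 − 13.3) = 164 / 9.9 = 16.566 d.
Sum = 29.185 ≈ 29.2 days.

29.2 days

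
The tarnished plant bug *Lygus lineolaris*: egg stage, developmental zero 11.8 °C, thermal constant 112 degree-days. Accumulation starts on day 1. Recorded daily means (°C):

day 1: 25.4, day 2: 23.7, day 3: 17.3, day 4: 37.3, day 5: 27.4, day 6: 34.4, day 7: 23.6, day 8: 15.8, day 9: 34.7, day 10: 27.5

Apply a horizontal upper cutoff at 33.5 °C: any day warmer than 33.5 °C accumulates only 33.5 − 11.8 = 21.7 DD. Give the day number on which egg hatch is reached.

day 9

Daily DD above 11.8 °C (capped at 21.7): 13.6, 11.9, 5.5, 21.7, 15.6, 21.7, 11.8, 4.0, 21.7, 15.7.
Cumulative: 13.6, 25.5, 31.0, 52.7, 68.3, 90.0, 101.8, 105.8, 127.5, 143.2.
The total first reaches 112 DD on day 9.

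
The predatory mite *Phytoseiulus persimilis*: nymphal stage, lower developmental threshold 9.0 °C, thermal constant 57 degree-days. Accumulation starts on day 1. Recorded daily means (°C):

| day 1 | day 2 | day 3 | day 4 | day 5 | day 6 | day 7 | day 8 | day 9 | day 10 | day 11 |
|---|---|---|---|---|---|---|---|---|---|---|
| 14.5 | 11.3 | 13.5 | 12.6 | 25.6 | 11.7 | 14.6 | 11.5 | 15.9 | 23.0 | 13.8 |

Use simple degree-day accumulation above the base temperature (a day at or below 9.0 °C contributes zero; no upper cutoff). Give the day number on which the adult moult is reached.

day 10

Daily DD above 9.0 °C: 5.5, 2.3, 4.5, 3.6, 16.6, 2.7, 5.6, 2.5, 6.9, 14.0, 4.8.
Cumulative: 5.5, 7.8, 12.3, 15.9, 32.5, 35.2, 40.8, 43.3, 50.2, 64.2, 69.0.
The total first reaches 57 DD on day 10.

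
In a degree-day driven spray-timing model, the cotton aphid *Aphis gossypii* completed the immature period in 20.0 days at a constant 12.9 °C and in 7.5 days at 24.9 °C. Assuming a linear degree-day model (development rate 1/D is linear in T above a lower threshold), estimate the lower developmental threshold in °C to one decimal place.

5.7 °C

Under the model K = D·(T − T_b), so D₁·(T₁ − T_b) = D₂·(T₂ − T_b).
20.0·(12.9 − T_b) = 7.5·(24.9 − T_b)
T_b = (20.0·12.9 − 7.5·24.9) / (20.0 − 7.5) = 71.25 / 12.5 = 5.700 °C ≈ 5.7 °C.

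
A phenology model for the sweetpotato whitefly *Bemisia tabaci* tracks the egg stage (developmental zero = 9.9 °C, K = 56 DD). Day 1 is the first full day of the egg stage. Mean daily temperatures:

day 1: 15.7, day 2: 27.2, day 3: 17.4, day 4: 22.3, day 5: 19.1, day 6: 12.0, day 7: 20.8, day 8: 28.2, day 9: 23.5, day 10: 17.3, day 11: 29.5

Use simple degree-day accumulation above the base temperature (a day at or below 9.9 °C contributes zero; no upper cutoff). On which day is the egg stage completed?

Daily DD above 9.9 °C: 5.8, 17.3, 7.5, 12.4, 9.2, 2.1, 10.9, 18.3, 13.6, 7.4, 19.6.
Cumulative: 5.8, 23.1, 30.6, 43.0, 52.2, 54.3, 65.2, 83.5, 97.1, 104.5, 124.1.
The total first reaches 56 DD on day 7.

day 7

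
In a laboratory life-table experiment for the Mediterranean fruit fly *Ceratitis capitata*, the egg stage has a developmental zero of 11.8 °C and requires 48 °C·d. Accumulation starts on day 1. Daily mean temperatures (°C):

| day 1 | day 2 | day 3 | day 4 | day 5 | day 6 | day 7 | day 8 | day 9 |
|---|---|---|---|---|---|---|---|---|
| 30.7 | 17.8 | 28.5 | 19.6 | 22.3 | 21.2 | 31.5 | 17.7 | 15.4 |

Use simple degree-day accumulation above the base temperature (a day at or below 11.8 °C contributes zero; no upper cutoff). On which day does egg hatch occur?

Daily DD above 11.8 °C: 18.9, 6.0, 16.7, 7.8, 10.5, 9.4, 19.7, 5.9, 3.6.
Cumulative: 18.9, 24.9, 41.6, 49.4, 59.9, 69.3, 89.0, 94.9, 98.5.
The total first reaches 48 DD on day 4.

day 4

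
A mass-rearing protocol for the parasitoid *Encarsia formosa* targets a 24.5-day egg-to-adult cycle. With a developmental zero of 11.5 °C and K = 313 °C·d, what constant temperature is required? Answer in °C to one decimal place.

Required daily accumulation = 313 / 24.5 = 12.776 DD/day.
T = T_base + 12.776 = 11.5 + 12.776 = 24.276 ≈ 24.3 °C.

24.3 °C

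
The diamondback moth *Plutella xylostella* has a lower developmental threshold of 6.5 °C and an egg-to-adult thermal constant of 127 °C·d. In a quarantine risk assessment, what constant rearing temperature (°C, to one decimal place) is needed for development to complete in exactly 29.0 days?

Required daily accumulation = 127 / 29.0 = 4.379 DD/day.
T = T_base + 4.379 = 6.5 + 4.379 = 10.879 ≈ 10.9 °C.

10.9 °C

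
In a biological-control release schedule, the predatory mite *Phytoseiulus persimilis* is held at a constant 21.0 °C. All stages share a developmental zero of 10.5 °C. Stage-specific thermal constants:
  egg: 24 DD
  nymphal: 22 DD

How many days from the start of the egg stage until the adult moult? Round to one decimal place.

4.4 days

Daily accumulation at 21.0 °C = 21.0 − 10.5 = 10.5 DD/day.
Total K = 24 + 22 = 46 DD.
Total duration = 46 / 10.5 = 4.381 ≈ 4.4 days.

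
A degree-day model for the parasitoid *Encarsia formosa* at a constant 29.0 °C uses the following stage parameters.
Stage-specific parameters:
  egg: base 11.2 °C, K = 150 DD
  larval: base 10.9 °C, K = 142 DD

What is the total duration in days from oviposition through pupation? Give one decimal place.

16.3 days

egg: 150 / (29.0 − 11.2) = 150 / 17.8 = 8.427 d.
larval: 142 / (29.0 − 10.9) = 142 / 18.1 = 7.845 d.
Sum = 16.272 ≈ 16.3 days.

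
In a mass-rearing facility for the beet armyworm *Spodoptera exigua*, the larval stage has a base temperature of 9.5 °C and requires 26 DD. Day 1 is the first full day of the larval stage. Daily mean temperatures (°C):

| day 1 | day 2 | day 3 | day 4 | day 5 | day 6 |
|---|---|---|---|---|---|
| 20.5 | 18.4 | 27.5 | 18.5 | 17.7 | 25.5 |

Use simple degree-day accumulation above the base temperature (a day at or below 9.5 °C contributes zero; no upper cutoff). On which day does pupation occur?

day 3

Daily DD above 9.5 °C: 11.0, 8.9, 18.0, 9.0, 8.2, 16.0.
Cumulative: 11.0, 19.9, 37.9, 46.9, 55.1, 71.1.
The total first reaches 26 DD on day 3.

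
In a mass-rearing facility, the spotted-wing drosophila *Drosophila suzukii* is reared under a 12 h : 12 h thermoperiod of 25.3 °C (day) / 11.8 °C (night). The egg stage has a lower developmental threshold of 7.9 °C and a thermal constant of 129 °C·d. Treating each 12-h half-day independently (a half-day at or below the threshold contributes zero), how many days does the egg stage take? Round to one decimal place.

Day half: max(0, 25.3 − 7.9) × 0.5 = 17.4 × 0.5 = 8.70 DD.
Night half: max(0, 11.8 − 7.9) × 0.5 = 3.9 × 0.5 = 1.95 DD.
Per 24 h: 10.65 DD/day.
Duration = 129 / 10.65 = 12.113 ≈ 12.1 days.

12.1 days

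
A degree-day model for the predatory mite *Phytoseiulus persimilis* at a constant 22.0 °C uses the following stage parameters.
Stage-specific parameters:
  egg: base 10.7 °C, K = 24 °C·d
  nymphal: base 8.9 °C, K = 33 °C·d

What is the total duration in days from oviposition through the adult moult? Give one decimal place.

egg: 24 / (22.0 − 10.7) = 24 / 11.3 = 2.124 d.
nymphal: 33 / (22.0 − 8.9) = 33 / 13.1 = 2.519 d.
Sum = 4.643 ≈ 4.6 days.

4.6 days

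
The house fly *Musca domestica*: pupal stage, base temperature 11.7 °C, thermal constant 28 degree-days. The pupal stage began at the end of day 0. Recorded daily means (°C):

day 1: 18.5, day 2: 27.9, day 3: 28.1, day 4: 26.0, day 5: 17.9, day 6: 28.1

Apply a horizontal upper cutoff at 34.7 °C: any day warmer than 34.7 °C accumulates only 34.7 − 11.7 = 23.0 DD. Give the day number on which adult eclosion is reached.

day 3

Daily DD above 11.7 °C (capped at 23.0): 6.8, 16.2, 16.4, 14.3, 6.2, 16.4.
Cumulative: 6.8, 23.0, 39.4, 53.7, 59.9, 76.3.
The total first reaches 28 DD on day 3.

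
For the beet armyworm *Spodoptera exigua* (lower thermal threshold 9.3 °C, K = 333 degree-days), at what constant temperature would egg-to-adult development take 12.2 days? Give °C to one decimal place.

Required daily accumulation = 333 / 12.2 = 27.295 DD/day.
T = T_base + 27.295 = 9.3 + 27.295 = 36.595 ≈ 36.6 °C.

36.6 °C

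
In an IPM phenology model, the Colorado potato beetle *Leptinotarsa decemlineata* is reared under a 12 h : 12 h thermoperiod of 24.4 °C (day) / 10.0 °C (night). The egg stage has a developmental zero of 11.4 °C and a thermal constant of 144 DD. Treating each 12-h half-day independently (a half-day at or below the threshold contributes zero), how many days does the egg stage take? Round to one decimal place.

Day half: max(0, 24.4 − 11.4) × 0.5 = 13.0 × 0.5 = 6.50 DD.
Night half: max(0, 10.0 − 11.4) × 0.5 = 0.0 × 0.5 = 0.00 DD.
Per 24 h: 6.50 DD/day.
Duration = 144 / 6.50 = 22.154 ≈ 22.2 days.

22.2 days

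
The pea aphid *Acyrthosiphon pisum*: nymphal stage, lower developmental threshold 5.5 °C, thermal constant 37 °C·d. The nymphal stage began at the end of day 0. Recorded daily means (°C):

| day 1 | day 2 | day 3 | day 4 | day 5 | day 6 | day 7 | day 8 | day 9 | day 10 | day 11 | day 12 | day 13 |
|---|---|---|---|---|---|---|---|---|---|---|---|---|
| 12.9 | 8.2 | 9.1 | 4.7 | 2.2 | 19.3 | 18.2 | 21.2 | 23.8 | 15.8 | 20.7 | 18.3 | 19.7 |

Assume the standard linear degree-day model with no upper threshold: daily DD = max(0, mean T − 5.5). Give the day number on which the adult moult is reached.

day 7

Daily DD above 5.5 °C: 7.4, 2.7, 3.6, 0.0, 0.0, 13.8, 12.7, 15.7, 18.3, 10.3, 15.2, 12.8, 14.2.
Cumulative: 7.4, 10.1, 13.7, 13.7, 13.7, 27.5, 40.2, 55.9, 74.2, 84.5, 99.7, 112.5, 126.7.
The total first reaches 37 DD on day 7.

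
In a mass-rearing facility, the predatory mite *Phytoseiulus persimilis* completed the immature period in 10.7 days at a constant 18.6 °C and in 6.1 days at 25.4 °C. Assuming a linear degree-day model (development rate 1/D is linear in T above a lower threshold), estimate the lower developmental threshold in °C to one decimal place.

9.6 °C

Linear rate model ⇒ the product D·(T − T_b) is constant across temperatures.
10.7·(18.6 − T_b) = 6.1·(25.4 − T_b)
T_b = (10.7·18.6 − 6.1·25.4) / (10.7 − 6.1) = 44.08 / 4.6 = 9.583 °C ≈ 9.6 °C.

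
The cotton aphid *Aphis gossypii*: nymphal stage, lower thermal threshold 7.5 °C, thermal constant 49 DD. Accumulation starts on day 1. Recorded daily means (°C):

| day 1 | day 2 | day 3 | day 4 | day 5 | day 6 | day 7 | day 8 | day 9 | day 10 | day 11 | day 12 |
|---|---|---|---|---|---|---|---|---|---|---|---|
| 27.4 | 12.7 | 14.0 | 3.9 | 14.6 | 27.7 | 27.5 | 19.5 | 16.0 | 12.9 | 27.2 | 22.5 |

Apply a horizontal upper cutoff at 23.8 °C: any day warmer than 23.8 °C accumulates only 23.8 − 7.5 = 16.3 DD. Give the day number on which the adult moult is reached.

Daily DD above 7.5 °C (capped at 16.3): 16.3, 5.2, 6.5, 0.0, 7.1, 16.3, 16.3, 12.0, 8.5, 5.4, 16.3, 15.0.
Cumulative: 16.3, 21.5, 28.0, 28.0, 35.1, 51.4, 67.7, 79.7, 88.2, 93.6, 109.9, 124.9.
The total first reaches 49 DD on day 6.

day 6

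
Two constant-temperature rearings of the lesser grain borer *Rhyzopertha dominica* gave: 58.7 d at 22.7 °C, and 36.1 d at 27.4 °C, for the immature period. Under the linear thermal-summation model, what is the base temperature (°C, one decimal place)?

Under the model K = D·(T − T_b), so D₁·(T₁ − T_b) = D₂·(T₂ − T_b).
58.7·(22.7 − T_b) = 36.1·(27.4 − T_b)
T_b = (58.7·22.7 − 36.1·27.4) / (58.7 − 36.1) = 343.35 / 22.6 = 15.192 °C ≈ 15.2 °C.

15.2 °C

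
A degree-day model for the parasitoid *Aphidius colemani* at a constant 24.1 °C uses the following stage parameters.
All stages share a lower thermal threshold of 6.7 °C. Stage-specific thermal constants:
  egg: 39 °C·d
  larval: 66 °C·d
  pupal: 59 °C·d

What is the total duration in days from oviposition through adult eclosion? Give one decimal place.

9.4 days

Daily accumulation at 24.1 °C = 24.1 − 6.7 = 17.4 DD/day.
Total K = 39 + 66 + 59 = 164 DD.
Total duration = 164 / 17.4 = 9.425 ≈ 9.4 days.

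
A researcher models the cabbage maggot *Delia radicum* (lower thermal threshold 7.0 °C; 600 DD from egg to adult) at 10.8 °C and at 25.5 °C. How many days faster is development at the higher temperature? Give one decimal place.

At 10.8 °C: 600 / (10.8 − 7.0) = 600 / 3.8 = 157.895 d.
At 25.5 °C: 600 / (25.5 − 7.0) = 600 / 18.5 = 32.432 d.
Difference = |157.895 − 32.432| = 125.462 ≈ 125.5 days.

125.5 days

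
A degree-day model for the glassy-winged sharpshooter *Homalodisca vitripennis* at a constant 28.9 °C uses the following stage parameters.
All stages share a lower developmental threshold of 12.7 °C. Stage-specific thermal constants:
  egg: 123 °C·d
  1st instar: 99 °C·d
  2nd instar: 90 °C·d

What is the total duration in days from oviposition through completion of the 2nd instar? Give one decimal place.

Daily accumulation at 28.9 °C = 28.9 − 12.7 = 16.2 DD/day.
Total K = 123 + 99 + 90 = 312 DD.
Total duration = 312 / 16.2 = 19.259 ≈ 19.3 days.

19.3 days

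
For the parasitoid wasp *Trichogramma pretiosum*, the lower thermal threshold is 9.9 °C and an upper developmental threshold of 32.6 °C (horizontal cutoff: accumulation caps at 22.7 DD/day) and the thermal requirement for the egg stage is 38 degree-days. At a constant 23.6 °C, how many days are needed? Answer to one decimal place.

Daily accumulation = 23.6 − 9.9 = 13.7 DD/day.
Duration = 38 / 13.7 = 2.774 ≈ 2.8 days.

2.8 days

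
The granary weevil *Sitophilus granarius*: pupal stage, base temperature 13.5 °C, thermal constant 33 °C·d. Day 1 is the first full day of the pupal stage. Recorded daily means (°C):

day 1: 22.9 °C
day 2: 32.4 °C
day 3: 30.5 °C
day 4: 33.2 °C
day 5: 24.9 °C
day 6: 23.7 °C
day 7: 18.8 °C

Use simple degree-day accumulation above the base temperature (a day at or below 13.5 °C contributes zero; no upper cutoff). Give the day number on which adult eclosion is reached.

day 3

Daily DD above 13.5 °C: 9.4, 18.9, 17.0, 19.7, 11.4, 10.2, 5.3.
Cumulative: 9.4, 28.3, 45.3, 65.0, 76.4, 86.6, 91.9.
The total first reaches 33 DD on day 3.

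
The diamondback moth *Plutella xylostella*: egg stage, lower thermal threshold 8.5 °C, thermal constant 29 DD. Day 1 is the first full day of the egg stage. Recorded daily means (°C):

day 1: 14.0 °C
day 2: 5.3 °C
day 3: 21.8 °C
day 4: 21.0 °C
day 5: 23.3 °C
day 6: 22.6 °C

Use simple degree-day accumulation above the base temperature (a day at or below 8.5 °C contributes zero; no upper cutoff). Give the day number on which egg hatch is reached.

day 4

Daily DD above 8.5 °C: 5.5, 0.0, 13.3, 12.5, 14.8, 14.1.
Cumulative: 5.5, 5.5, 18.8, 31.3, 46.1, 60.2.
The total first reaches 29 DD on day 4.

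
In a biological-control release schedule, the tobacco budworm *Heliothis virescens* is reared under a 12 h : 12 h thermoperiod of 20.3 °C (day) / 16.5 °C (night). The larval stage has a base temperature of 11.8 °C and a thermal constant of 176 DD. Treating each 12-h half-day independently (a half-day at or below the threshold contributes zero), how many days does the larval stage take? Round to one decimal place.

Day half: max(0, 20.3 − 11.8) × 0.5 = 8.5 × 0.5 = 4.25 DD.
Night half: max(0, 16.5 − 11.8) × 0.5 = 4.7 × 0.5 = 2.35 DD.
Per 24 h: 6.60 DD/day.
Duration = 176 / 6.60 = 26.667 ≈ 26.7 days.

26.7 days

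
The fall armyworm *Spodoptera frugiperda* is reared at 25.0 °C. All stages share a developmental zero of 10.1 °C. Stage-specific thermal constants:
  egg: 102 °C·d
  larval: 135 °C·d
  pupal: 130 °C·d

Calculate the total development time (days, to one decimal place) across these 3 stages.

Daily accumulation at 25.0 °C = 25.0 − 10.1 = 14.9 DD/day.
Total K = 102 + 135 + 130 = 367 DD.
Total duration = 367 / 14.9 = 24.631 ≈ 24.6 days.

24.6 days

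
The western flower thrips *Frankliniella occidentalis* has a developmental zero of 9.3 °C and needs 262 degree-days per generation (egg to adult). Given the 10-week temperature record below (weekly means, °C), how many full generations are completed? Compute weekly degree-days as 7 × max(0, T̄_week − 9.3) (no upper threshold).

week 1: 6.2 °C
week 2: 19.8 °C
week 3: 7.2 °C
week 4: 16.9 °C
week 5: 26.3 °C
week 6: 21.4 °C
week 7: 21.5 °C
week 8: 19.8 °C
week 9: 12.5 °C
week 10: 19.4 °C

2 generations

Weekly DD (7 × max(0, T̄ − 9.3)): 0.0, 73.5, 0.0, 53.2, 119.0, 84.7, 85.4, 73.5, 22.4, 70.7.
Season total = 582.4 DD.
Complete generations = ⌊582.4 / 262⌋ = 2.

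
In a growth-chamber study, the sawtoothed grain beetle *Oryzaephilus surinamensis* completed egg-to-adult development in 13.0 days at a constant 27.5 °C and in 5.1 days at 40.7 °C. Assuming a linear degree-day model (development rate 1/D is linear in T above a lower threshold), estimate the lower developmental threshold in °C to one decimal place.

Equal thermal constants: D₁(T₁ − T_b) = D₂(T₂ − T_b).
13.0·(27.5 − T_b) = 5.1·(40.7 − T_b)
T_b = (13.0·27.5 − 5.1·40.7) / (13.0 − 5.1) = 149.93 / 7.9 = 18.978 °C ≈ 19.0 °C.

19.0 °C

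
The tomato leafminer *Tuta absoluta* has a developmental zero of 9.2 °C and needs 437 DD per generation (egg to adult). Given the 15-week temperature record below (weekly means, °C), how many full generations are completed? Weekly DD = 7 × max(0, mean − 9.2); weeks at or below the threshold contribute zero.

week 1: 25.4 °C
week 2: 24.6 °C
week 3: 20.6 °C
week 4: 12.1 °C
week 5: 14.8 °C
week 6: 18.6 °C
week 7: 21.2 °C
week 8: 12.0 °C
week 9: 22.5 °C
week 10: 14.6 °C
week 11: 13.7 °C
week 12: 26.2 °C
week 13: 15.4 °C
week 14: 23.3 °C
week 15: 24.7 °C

Weekly DD (7 × max(0, T̄ − 9.2)): 113.4, 107.8, 79.8, 20.3, 39.2, 65.8, 84.0, 19.6, 93.1, 37.8, 31.5, 119.0, 43.4, 98.7, 108.5.
Season total = 1061.9 DD.
Complete generations = ⌊1061.9 / 437⌋ = 2.

2 generations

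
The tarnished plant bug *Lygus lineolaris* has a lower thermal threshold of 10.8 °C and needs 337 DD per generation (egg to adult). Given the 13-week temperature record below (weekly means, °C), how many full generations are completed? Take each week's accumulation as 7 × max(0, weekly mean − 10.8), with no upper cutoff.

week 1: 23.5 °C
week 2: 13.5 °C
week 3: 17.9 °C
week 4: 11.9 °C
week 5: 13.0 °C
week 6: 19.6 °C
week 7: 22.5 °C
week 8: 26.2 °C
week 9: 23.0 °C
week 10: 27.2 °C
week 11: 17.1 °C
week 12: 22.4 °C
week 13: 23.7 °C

2 generations

Weekly DD (7 × max(0, T̄ − 10.8)): 88.9, 18.9, 49.7, 7.7, 15.4, 61.6, 81.9, 107.8, 85.4, 114.8, 44.1, 81.2, 90.3.
Season total = 847.7 DD.
Complete generations = ⌊847.7 / 337⌋ = 2.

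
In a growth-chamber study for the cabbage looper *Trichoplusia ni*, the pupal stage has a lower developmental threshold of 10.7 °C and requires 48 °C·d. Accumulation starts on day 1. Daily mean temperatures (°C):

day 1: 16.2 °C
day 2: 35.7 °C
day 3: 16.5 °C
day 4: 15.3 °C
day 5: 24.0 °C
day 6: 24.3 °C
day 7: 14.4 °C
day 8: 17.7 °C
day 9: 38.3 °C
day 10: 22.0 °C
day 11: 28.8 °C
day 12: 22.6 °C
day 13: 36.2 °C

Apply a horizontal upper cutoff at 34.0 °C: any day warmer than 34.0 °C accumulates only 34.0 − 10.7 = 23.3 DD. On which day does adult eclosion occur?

day 5

Daily DD above 10.7 °C (capped at 23.3): 5.5, 23.3, 5.8, 4.6, 13.3, 13.6, 3.7, 7.0, 23.3, 11.3, 18.1, 11.9, 23.3.
Cumulative: 5.5, 28.8, 34.6, 39.2, 52.5, 66.1, 69.8, 76.8, 100.1, 111.4, 129.5, 141.4, 164.7.
The total first reaches 48 DD on day 5.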